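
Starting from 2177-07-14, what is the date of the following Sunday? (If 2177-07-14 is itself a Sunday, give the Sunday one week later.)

Jul 14, 2177 is a Monday.
From Monday to the next Sunday is 6 days.
Jul 14, 2177 + 6 = Jul 20, 2177.

July 20, 2177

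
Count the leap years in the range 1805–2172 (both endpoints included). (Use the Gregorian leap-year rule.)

Multiples of 4 in [1805,2172]: 92.
Of those, multiples of 100: 3 (not leap unless ÷400).
Multiples of 400: 1.
Leap years = 92 − 3 + 1 = 90.

90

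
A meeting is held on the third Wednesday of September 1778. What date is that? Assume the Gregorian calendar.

September 1, 1778 is a Tuesday.
The first Wednesday is therefore September 2 (1 days later).
The third Wednesday is 2 + 2×7 = September 16.

September 16, 1778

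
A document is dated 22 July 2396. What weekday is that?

Monday

Doomsday rule: the anchor day for the 2300s is Wednesday. For year 96: 96÷12 = 8 r 0, and 0÷4 = 0, so 8+0+0 = 8.
Wednesday + 8 ≡ Thursday — that's 2396's doomsday.
In July the doomsday date is Jul 11.
Jul 22 is 11 days after Jul 11; 11 mod 7 = 4, so Thursday + 4 = Monday.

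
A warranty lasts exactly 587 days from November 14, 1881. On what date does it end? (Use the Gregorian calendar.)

+365 (one year) → Nov 14, 1882 (222 left).
Nov has 30 days: +17 → Dec 1, 1882 (205 left).
Dec has 31 days: +31 → Jan 1, 1883 (174 left).
Jan has 31 days: +31 → Feb 1, 1883 (143 left).
Feb has 28 days: +28 → Mar 1, 1883 (115 left).
Mar has 31 days: +31 → Apr 1, 1883 (84 left).
Apr has 30 days: +30 → May 1, 1883 (54 left).
May has 31 days: +31 → Jun 1, 1883 (23 left).
+23 → Jun 24, 1883.

June 24, 1883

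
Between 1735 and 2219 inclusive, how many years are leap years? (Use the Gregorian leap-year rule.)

Multiples of 4 in [1735,2219]: 121.
Of those, multiples of 100: 5 (not leap unless ÷400).
Multiples of 400: 1.
Leap years = 121 − 5 + 1 = 117.

117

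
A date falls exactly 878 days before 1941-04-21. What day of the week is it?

First find the weekday of Apr 21, 1941. Doomsday rule: the anchor day for the 1900s is Wednesday. For year 41: 41÷12 = 3 r 5, and 5÷4 = 1, so 3+5+1 = 9.
Wednesday + 9 ≡ Friday — that's 1941's doomsday.
In April the doomsday date is Apr 4.
Apr 21 is 17 days after Apr 4; 17 mod 7 = 3, so Friday + 3 = Monday.
878 mod 7 = 3, so 878 days before a Monday is Monday − 3 = Friday.

Friday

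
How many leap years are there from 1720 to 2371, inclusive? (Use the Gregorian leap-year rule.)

158

Multiples of 4 in [1720,2371]: 163.
Of those, multiples of 100: 6 (not leap unless ÷400).
Multiples of 400: 1.
Leap years = 163 − 6 + 1 = 158.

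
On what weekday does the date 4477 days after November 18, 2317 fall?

First find the weekday of Nov 18, 2317. Doomsday rule: the anchor day for the 2300s is Wednesday. For year 17: 17÷12 = 1 r 5, and 5÷4 = 1, so 1+5+1 = 7.
Wednesday + 7 ≡ Wednesday — that's 2317's doomsday.
In November the doomsday date is Nov 7.
Nov 18 is 11 days after Nov 7; 11 mod 7 = 4, so Wednesday + 4 = Sunday.
4477 mod 7 = 4, so 4477 days after a Sunday is Sunday + 4 = Thursday.

Thursday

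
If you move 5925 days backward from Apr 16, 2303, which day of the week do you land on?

Monday

Apr 16, 2303 is a Thursday.
5925 mod 7 = 3, so 5925 days before a Thursday is Thursday − 3 = Monday.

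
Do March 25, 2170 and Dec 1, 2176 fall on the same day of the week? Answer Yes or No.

From Mar 25, 2170 to Dec 1, 2176 is 2443 days.
2443 mod 7 = 0, so they are the same weekday.
(Mar 25, 2170 is a Sunday; Dec 1, 2176 is a Sunday.)

Yes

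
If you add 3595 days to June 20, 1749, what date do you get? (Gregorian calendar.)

April 24, 1759

+365 (one year) → Jun 20, 1750 (3230 left).
+365 (one year) → Jun 20, 1751 (2865 left).
+366 (one year; includes Feb 29, 1752) → Jun 20, 1752 (2499 left).
+365 (one year) → Jun 20, 1753 (2134 left).
+365 (one year) → Jun 20, 1754 (1769 left).
+365 (one year) → Jun 20, 1755 (1404 left).
+366 (one year; includes Feb 29, 1756) → Jun 20, 1756 (1038 left).
+365 (one year) → Jun 20, 1757 (673 left).
+365 (one year) → Jun 20, 1758 (308 left).
Jun has 30 days: +11 → Jul 1, 1758 (297 left).
Jul has 31 days: +31 → Aug 1, 1758 (266 left).
Aug has 31 days: +31 → Sep 1, 1758 (235 left).
Sep has 30 days: +30 → Oct 1, 1758 (205 left).
Oct has 31 days: +31 → Nov 1, 1758 (174 left).
Nov has 30 days: +30 → Dec 1, 1758 (144 left).
Dec has 31 days: +31 → Jan 1, 1759 (113 left).
Jan has 31 days: +31 → Feb 1, 1759 (82 left).
Feb has 28 days: +28 → Mar 1, 1759 (54 left).
Mar has 31 days: +31 → Apr 1, 1759 (23 left).
+23 → Apr 24, 1759.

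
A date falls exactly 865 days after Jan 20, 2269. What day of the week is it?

First find the weekday of Jan 20, 2269. Doomsday rule: the anchor day for the 2200s is Friday. For year 69: 69÷12 = 5 r 9, and 9÷4 = 2, so 5+9+2 = 16.
Friday + 16 ≡ Sunday — that's 2269's doomsday.
In January the doomsday date is Jan 3 (2269 is not a leap year).
Jan 20 is 17 days after Jan 3; 17 mod 7 = 3, so Sunday + 3 = Wednesday.
865 mod 7 = 4, so 865 days after a Wednesday is Wednesday + 4 = Sunday.

Sunday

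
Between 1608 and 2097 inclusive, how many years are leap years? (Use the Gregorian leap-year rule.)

Multiples of 4 in [1608,2097]: 123.
Of those, multiples of 100: 4 (not leap unless ÷400).
Multiples of 400: 1.
Leap years = 123 − 4 + 1 = 120.

120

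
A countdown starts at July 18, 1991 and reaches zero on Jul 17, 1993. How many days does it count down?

Jul 18, 1991 → Jul 18, 1992: 366 days (Feb 29, 1992 is in that span).
Jul 18, 1992 → Aug 18, 1992: 31 days (July has 31).
Aug 18, 1992 → Sep 18, 1992: 31 days (August has 31).
Sep 18, 1992 → Oct 18, 1992: 30 days (September has 30).
Oct 18, 1992 → Nov 18, 1992: 31 days (October has 31).
Nov 18, 1992 → Dec 18, 1992: 30 days (November has 30).
Dec 18, 1992 → Jan 18, 1993: 31 days (December has 31).
Jan 18, 1993 → Feb 18, 1993: 31 days (January has 31).
Feb 18, 1993 → Mar 18, 1993: 28 days (February has 28).
Mar 18, 1993 → Apr 18, 1993: 31 days (March has 31).
Apr 18, 1993 → May 18, 1993: 30 days (April has 30).
May 18, 1993 → Jun 18, 1993: 31 days (May has 31).
Jun 18, 1993 → Jul 17, 1993: 29 days.
Total: 730 days.

730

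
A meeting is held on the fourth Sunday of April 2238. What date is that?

April 1, 2238 is a Sunday.
The first Sunday is therefore April 1 (same day).
The fourth Sunday is 1 + 3×7 = April 22.

April 22, 2238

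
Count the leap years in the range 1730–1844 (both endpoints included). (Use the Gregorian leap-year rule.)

28

Multiples of 4 in [1730,1844]: 29.
Of those, multiples of 100: 1 (not leap unless ÷400).
Multiples of 400: 0.
Leap years = 29 − 1 + 0 = 28.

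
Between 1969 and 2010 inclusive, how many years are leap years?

Multiples of 4 in [1969,2010]: 10.
Of those, multiples of 100: 1 (not leap unless ÷400).
Multiples of 400: 1.
Leap years = 10 − 1 + 1 = 10.

10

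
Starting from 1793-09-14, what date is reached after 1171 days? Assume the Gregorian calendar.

November 28, 1796

+365 (one year) → Sep 14, 1794 (806 left).
+365 (one year) → Sep 14, 1795 (441 left).
+366 (one year; includes Feb 29, 1796) → Sep 14, 1796 (75 left).
Sep has 30 days: +17 → Oct 1, 1796 (58 left).
Oct has 31 days: +31 → Nov 1, 1796 (27 left).
+27 → Nov 28, 1796.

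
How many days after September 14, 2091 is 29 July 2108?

6162

Sep 14, 2091 → Sep 14, 2092: 366 days (Feb 29, 2092 is in that span).
Sep 14, 2092 → Sep 14, 2093: 365 days.
Sep 14, 2093 → Sep 14, 2094: 365 days.
Sep 14, 2094 → Sep 14, 2095: 365 days.
Sep 14, 2095 → Sep 14, 2096: 366 days (Feb 29, 2096 is in that span).
Sep 14, 2096 → Sep 14, 2097: 365 days.
Sep 14, 2097 → Sep 14, 2098: 365 days.
Sep 14, 2098 → Sep 14, 2099: 365 days.
Sep 14, 2099 → Sep 14, 2100: 365 days.
Sep 14, 2100 → Sep 14, 2101: 365 days.
Sep 14, 2101 → Sep 14, 2102: 365 days.
Sep 14, 2102 → Sep 14, 2103: 365 days.
Sep 14, 2103 → Sep 14, 2104: 366 days (Feb 29, 2104 is in that span).
Sep 14, 2104 → Sep 14, 2105: 365 days.
Sep 14, 2105 → Sep 14, 2106: 365 days.
Sep 14, 2106 → Sep 14, 2107: 365 days.
Sep 14, 2107 → Oct 14, 2107: 30 days (September has 30).
Oct 14, 2107 → Nov 14, 2107: 31 days (October has 31).
Nov 14, 2107 → Dec 14, 2107: 30 days (November has 30).
Dec 14, 2107 → Jan 14, 2108: 31 days (December has 31).
Jan 14, 2108 → Feb 14, 2108: 31 days (January has 31).
Feb 14, 2108 → Mar 14, 2108: 29 days (February has 29).
Mar 14, 2108 → Apr 14, 2108: 31 days (March has 31).
Apr 14, 2108 → May 14, 2108: 30 days (April has 30).
May 14, 2108 → Jun 14, 2108: 31 days (May has 31).
Jun 14, 2108 → Jul 14, 2108: 30 days (June has 30).
Jul 14, 2108 → Jul 29, 2108: 15 days.
Total: 6162 days.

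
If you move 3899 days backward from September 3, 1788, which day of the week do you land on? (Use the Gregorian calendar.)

Sep 3, 1788 is a Wednesday.
3899 mod 7 = 0, so 3899 days before a Wednesday is Wednesday − 0 = Wednesday.

Wednesday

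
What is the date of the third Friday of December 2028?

December 1, 2028 is a Friday.
The first Friday is therefore December 1 (same day).
The third Friday is 1 + 2×7 = December 15.

December 15, 2028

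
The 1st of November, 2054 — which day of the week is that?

Doomsday rule: the anchor day for the 2000s is Tuesday. For year 54: 54÷12 = 4 r 6, and 6÷4 = 1, so 4+6+1 = 11.
Tuesday + 11 ≡ Saturday — that's 2054's doomsday.
In November the doomsday date is Nov 7.
Nov 1 is 6 days before Nov 7; 6 mod 7 = 6, so Saturday − 6 = Sunday.

Sunday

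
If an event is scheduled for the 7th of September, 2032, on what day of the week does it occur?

Doomsday rule: the anchor day for the 2000s is Tuesday. For year 32: 32÷12 = 2 r 8, and 8÷4 = 2, so 2+8+2 = 12.
Tuesday + 12 ≡ Sunday — that's 2032's doomsday.
In September the doomsday date is Sep 5.
Sep 7 is 2 days after Sep 5; 2 mod 7 = 2, so Sunday + 2 = Tuesday.

Tuesday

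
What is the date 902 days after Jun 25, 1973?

+365 (one year) → Jun 25, 1974 (537 left).
+365 (one year) → Jun 25, 1975 (172 left).
Jun has 30 days: +6 → Jul 1, 1975 (166 left).
Jul has 31 days: +31 → Aug 1, 1975 (135 left).
Aug has 31 days: +31 → Sep 1, 1975 (104 left).
Sep has 30 days: +30 → Oct 1, 1975 (74 left).
Oct has 31 days: +31 → Nov 1, 1975 (43 left).
Nov has 30 days: +30 → Dec 1, 1975 (13 left).
+13 → Dec 14, 1975.

December 14, 1975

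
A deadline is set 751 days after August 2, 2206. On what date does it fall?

August 22, 2208

+365 (one year) → Aug 2, 2207 (386 left).
Aug has 31 days: +30 → Sep 1, 2207 (356 left).
Sep has 30 days: +30 → Oct 1, 2207 (326 left).
Oct has 31 days: +31 → Nov 1, 2207 (295 left).
Nov has 30 days: +30 → Dec 1, 2207 (265 left).
Dec has 31 days: +31 → Jan 1, 2208 (234 left).
Jan has 31 days: +31 → Feb 1, 2208 (203 left).
Feb has 29 days: +29 → Mar 1, 2208 (174 left).
Mar has 31 days: +31 → Apr 1, 2208 (143 left).
Apr has 30 days: +30 → May 1, 2208 (113 left).
May has 31 days: +31 → Jun 1, 2208 (82 left).
Jun has 30 days: +30 → Jul 1, 2208 (52 left).
Jul has 31 days: +31 → Aug 1, 2208 (21 left).
+21 → Aug 22, 2208.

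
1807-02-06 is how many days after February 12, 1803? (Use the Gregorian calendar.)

Feb 12, 1803 → Feb 12, 1804: 365 days.
Feb 12, 1804 → Feb 12, 1805: 366 days (Feb 29, 1804 is in that span).
Feb 12, 1805 → Feb 12, 1806: 365 days.
Feb 12, 1806 → Mar 12, 1806: 28 days (February has 28).
Mar 12, 1806 → Apr 12, 1806: 31 days (March has 31).
Apr 12, 1806 → May 12, 1806: 30 days (April has 30).
May 12, 1806 → Jun 12, 1806: 31 days (May has 31).
Jun 12, 1806 → Jul 12, 1806: 30 days (June has 30).
Jul 12, 1806 → Aug 12, 1806: 31 days (July has 31).
Aug 12, 1806 → Sep 12, 1806: 31 days (August has 31).
Sep 12, 1806 → Oct 12, 1806: 30 days (September has 30).
Oct 12, 1806 → Nov 12, 1806: 31 days (October has 31).
Nov 12, 1806 → Dec 12, 1806: 30 days (November has 30).
Dec 12, 1806 → Jan 12, 1807: 31 days (December has 31).
Jan 12, 1807 → Feb 6, 1807: 25 days.
Total: 1455 days.

1455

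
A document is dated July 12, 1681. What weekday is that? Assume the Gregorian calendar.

Saturday

Doomsday rule: the anchor day for the 1600s is Tuesday. For year 81: 81÷12 = 6 r 9, and 9÷4 = 2, so 6+9+2 = 17.
Tuesday + 17 ≡ Friday — that's 1681's doomsday.
In July the doomsday date is Jul 11.
Jul 12 is 1 day after Jul 11; 1 mod 7 = 1, so Friday + 1 = Saturday.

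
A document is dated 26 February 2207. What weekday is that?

Thursday

Doomsday rule: the anchor day for the 2200s is Friday. For year 07: 7÷12 = 0 r 7, and 7÷4 = 1, so 0+7+1 = 8.
Friday + 8 ≡ Saturday — that's 2207's doomsday.
In February the doomsday date is Feb 28 (2207 is not a leap year).
Feb 26 is 2 days before Feb 28; 2 mod 7 = 2, so Saturday − 2 = Thursday.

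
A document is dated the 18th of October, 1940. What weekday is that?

Friday

Doomsday rule: the anchor day for the 1900s is Wednesday. For year 40: 40÷12 = 3 r 4, and 4÷4 = 1, so 3+4+1 = 8.
Wednesday + 8 ≡ Thursday — that's 1940's doomsday.
In October the doomsday date is Oct 10.
Oct 18 is 8 days after Oct 10; 8 mod 7 = 1, so Thursday + 1 = Friday.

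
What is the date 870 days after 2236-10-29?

March 18, 2239

+365 (one year) → Oct 29, 2237 (505 left).
+365 (one year) → Oct 29, 2238 (140 left).
Oct has 31 days: +3 → Nov 1, 2238 (137 left).
Nov has 30 days: +30 → Dec 1, 2238 (107 left).
Dec has 31 days: +31 → Jan 1, 2239 (76 left).
Jan has 31 days: +31 → Feb 1, 2239 (45 left).
Feb has 28 days: +28 → Mar 1, 2239 (17 left).
+17 → Mar 18, 2239.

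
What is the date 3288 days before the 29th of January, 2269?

−366 (one year; includes Feb 29, 2268) → Jan 29, 2268 (2922 left).
−365 (one year) → Jan 29, 2267 (2557 left).
−365 (one year) → Jan 29, 2266 (2192 left).
−365 (one year) → Jan 29, 2265 (1827 left).
−366 (one year; includes Feb 29, 2264) → Jan 29, 2264 (1461 left).
−365 (one year) → Jan 29, 2263 (1096 left).
−365 (one year) → Jan 29, 2262 (731 left).
−365 (one year) → Jan 29, 2261 (366 left).
−29 → Dec 31, 2260 (end of Dec, 31 days; 337 left).
−31 → Nov 30, 2260 (end of Nov, 30 days; 306 left).
−30 → Oct 31, 2260 (end of Oct, 31 days; 276 left).
−31 → Sep 30, 2260 (end of Sep, 30 days; 245 left).
−30 → Aug 31, 2260 (end of Aug, 31 days; 215 left).
−31 → Jul 31, 2260 (end of Jul, 31 days; 184 left).
−31 → Jun 30, 2260 (end of Jun, 30 days; 153 left).
−30 → May 31, 2260 (end of May, 31 days; 123 left).
−31 → Apr 30, 2260 (end of Apr, 30 days; 92 left).
−30 → Mar 31, 2260 (end of Mar, 31 days; 62 left).
−31 → Feb 29, 2260 (end of Feb, 29 days; 31 left).
−29 → Jan 31, 2260 (end of Jan, 31 days; 2 left).
−2 → Jan 29, 2260.

January 29, 2260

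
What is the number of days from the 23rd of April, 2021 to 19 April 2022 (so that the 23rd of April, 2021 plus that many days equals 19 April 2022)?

361

Apr 23, 2021 → May 23, 2021: 30 days (April has 30).
May 23, 2021 → Jun 23, 2021: 31 days (May has 31).
Jun 23, 2021 → Jul 23, 2021: 30 days (June has 30).
Jul 23, 2021 → Aug 23, 2021: 31 days (July has 31).
Aug 23, 2021 → Sep 23, 2021: 31 days (August has 31).
Sep 23, 2021 → Oct 23, 2021: 30 days (September has 30).
Oct 23, 2021 → Nov 23, 2021: 31 days (October has 31).
Nov 23, 2021 → Dec 23, 2021: 30 days (November has 30).
Dec 23, 2021 → Jan 23, 2022: 31 days (December has 31).
Jan 23, 2022 → Feb 23, 2022: 31 days (January has 31).
Feb 23, 2022 → Mar 23, 2022: 28 days (February has 28).
Mar 23, 2022 → Apr 19, 2022: 27 days.
Total: 361 days.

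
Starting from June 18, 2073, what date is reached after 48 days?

August 5, 2073

Jun has 30 days: +13 → Jul 1, 2073 (35 left).
Jul has 31 days: +31 → Aug 1, 2073 (4 left).
+4 → Aug 5, 2073.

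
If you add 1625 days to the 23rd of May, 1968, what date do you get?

+365 (one year) → May 23, 1969 (1260 left).
+365 (one year) → May 23, 1970 (895 left).
+365 (one year) → May 23, 1971 (530 left).
+366 (one year; includes Feb 29, 1972) → May 23, 1972 (164 left).
May has 31 days: +9 → Jun 1, 1972 (155 left).
Jun has 30 days: +30 → Jul 1, 1972 (125 left).
Jul has 31 days: +31 → Aug 1, 1972 (94 left).
Aug has 31 days: +31 → Sep 1, 1972 (63 left).
Sep has 30 days: +30 → Oct 1, 1972 (33 left).
Oct has 31 days: +31 → Nov 1, 1972 (2 left).
+2 → Nov 3, 1972.

November 3, 1972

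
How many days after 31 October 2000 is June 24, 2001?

Oct 31, 2000 → Nov 30, 2000: 30 days (October has 31).
Nov 30, 2000 → Dec 30, 2000: 30 days (November has 30).
Dec 30, 2000 → Jan 30, 2001: 31 days (December has 31).
Jan 30, 2001 → Feb 28, 2001: 29 days (January has 31).
Feb 28, 2001 → Mar 28, 2001: 28 days (February has 28).
Mar 28, 2001 → Apr 28, 2001: 31 days (March has 31).
Apr 28, 2001 → May 28, 2001: 30 days (April has 30).
May 28, 2001 → Jun 24, 2001: 27 days.
Total: 236 days.

236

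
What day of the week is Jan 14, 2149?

Tuesday

Doomsday rule: the anchor day for the 2100s is Sunday. For year 49: 49÷12 = 4 r 1, and 1÷4 = 0, so 4+1+0 = 5.
Sunday + 5 ≡ Friday — that's 2149's doomsday.
In January the doomsday date is Jan 3 (2149 is not a leap year).
Jan 14 is 11 days after Jan 3; 11 mod 7 = 4, so Friday + 4 = Tuesday.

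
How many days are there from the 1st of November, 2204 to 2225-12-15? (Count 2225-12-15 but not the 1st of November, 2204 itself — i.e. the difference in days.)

7714

Nov 1, 2204 → Nov 1, 2205: 365 days.
Nov 1, 2205 → Nov 1, 2206: 365 days.
Nov 1, 2206 → Nov 1, 2207: 365 days.
Nov 1, 2207 → Nov 1, 2208: 366 days (Feb 29, 2208 is in that span).
Nov 1, 2208 → Nov 1, 2209: 365 days.
Nov 1, 2209 → Nov 1, 2210: 365 days.
Nov 1, 2210 → Nov 1, 2211: 365 days.
Nov 1, 2211 → Nov 1, 2212: 366 days (Feb 29, 2212 is in that span).
Nov 1, 2212 → Nov 1, 2213: 365 days.
Nov 1, 2213 → Nov 1, 2214: 365 days.
Nov 1, 2214 → Nov 1, 2215: 365 days.
Nov 1, 2215 → Nov 1, 2216: 366 days (Feb 29, 2216 is in that span).
Nov 1, 2216 → Nov 1, 2217: 365 days.
Nov 1, 2217 → Nov 1, 2218: 365 days.
Nov 1, 2218 → Nov 1, 2219: 365 days.
Nov 1, 2219 → Nov 1, 2220: 366 days (Feb 29, 2220 is in that span).
Nov 1, 2220 → Nov 1, 2221: 365 days.
Nov 1, 2221 → Nov 1, 2222: 365 days.
Nov 1, 2222 → Nov 1, 2223: 365 days.
Nov 1, 2223 → Nov 1, 2224: 366 days (Feb 29, 2224 is in that span).
Nov 1, 2224 → Nov 1, 2225: 365 days.
Nov 1, 2225 → Dec 1, 2225: 30 days (November has 30).
Dec 1, 2225 → Dec 15, 2225: 14 days.
Total: 7714 days.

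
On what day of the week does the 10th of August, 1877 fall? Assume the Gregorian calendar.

Doomsday rule: the anchor day for the 1800s is Friday. For year 77: 77÷12 = 6 r 5, and 5÷4 = 1, so 6+5+1 = 12.
Friday + 12 ≡ Wednesday — that's 1877's doomsday.
In August the doomsday date is Aug 8.
Aug 10 is 2 days after Aug 8; 2 mod 7 = 2, so Wednesday + 2 = Friday.

Friday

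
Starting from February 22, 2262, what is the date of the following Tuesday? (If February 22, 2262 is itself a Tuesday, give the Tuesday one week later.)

Feb 22, 2262 is a Saturday.
From Saturday to the next Tuesday is 3 days.
Feb 22, 2262 + 3 = Feb 25, 2262.

February 25, 2262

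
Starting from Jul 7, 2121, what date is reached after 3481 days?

January 17, 2131

+365 (one year) → Jul 7, 2122 (3116 left).
+365 (one year) → Jul 7, 2123 (2751 left).
+366 (one year; includes Feb 29, 2124) → Jul 7, 2124 (2385 left).
+365 (one year) → Jul 7, 2125 (2020 left).
+365 (one year) → Jul 7, 2126 (1655 left).
+365 (one year) → Jul 7, 2127 (1290 left).
+366 (one year; includes Feb 29, 2128) → Jul 7, 2128 (924 left).
+365 (one year) → Jul 7, 2129 (559 left).
+365 (one year) → Jul 7, 2130 (194 left).
Jul has 31 days: +25 → Aug 1, 2130 (169 left).
Aug has 31 days: +31 → Sep 1, 2130 (138 left).
Sep has 30 days: +30 → Oct 1, 2130 (108 left).
Oct has 31 days: +31 → Nov 1, 2130 (77 left).
Nov has 30 days: +30 → Dec 1, 2130 (47 left).
Dec has 31 days: +31 → Jan 1, 2131 (16 left).
+16 → Jan 17, 2131.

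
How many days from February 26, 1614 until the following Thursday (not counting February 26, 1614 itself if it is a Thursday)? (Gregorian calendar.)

1

Feb 26, 1614 is a Wednesday.
From Wednesday to the next Thursday is 1 day.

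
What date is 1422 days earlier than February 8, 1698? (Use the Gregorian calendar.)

March 19, 1694

−365 (one year) → Feb 8, 1697 (1057 left).
−366 (one year; includes Feb 29, 1696) → Feb 8, 1696 (691 left).
−365 (one year) → Feb 8, 1695 (326 left).
−8 → Jan 31, 1695 (end of Jan, 31 days; 318 left).
−31 → Dec 31, 1694 (end of Dec, 31 days; 287 left).
−31 → Nov 30, 1694 (end of Nov, 30 days; 256 left).
−30 → Oct 31, 1694 (end of Oct, 31 days; 226 left).
−31 → Sep 30, 1694 (end of Sep, 30 days; 195 left).
−30 → Aug 31, 1694 (end of Aug, 31 days; 165 left).
−31 → Jul 31, 1694 (end of Jul, 31 days; 134 left).
−31 → Jun 30, 1694 (end of Jun, 30 days; 103 left).
−30 → May 31, 1694 (end of May, 31 days; 73 left).
−31 → Apr 30, 1694 (end of Apr, 30 days; 42 left).
−30 → Mar 31, 1694 (end of Mar, 31 days; 12 left).
−12 → Mar 19, 1694.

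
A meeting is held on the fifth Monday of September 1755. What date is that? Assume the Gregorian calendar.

September 29, 1755

September 1, 1755 is a Monday.
The first Monday is therefore September 1 (same day).
The fifth Monday is 1 + 4×7 = September 29.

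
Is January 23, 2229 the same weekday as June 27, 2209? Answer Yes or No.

No

From Jun 27, 2209 to Jan 23, 2229 is 7150 days.
7150 mod 7 = 3, so they are different weekdays.
(Jun 27, 2209 is a Tuesday; Jan 23, 2229 is a Friday.)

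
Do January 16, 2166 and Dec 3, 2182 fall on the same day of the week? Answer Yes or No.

No

From Jan 16, 2166 to Dec 3, 2182 is 6165 days.
6165 mod 7 = 5, so they are different weekdays.
(Jan 16, 2166 is a Thursday; Dec 3, 2182 is a Tuesday.)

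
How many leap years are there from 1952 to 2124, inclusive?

Multiples of 4 in [1952,2124]: 44.
Of those, multiples of 100: 2 (not leap unless ÷400).
Multiples of 400: 1.
Leap years = 44 − 2 + 1 = 43.

43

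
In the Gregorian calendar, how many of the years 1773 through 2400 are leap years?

Multiples of 4 in [1773,2400]: 157.
Of those, multiples of 100: 7 (not leap unless ÷400).
Multiples of 400: 2.
Leap years = 157 − 7 + 2 = 152.

152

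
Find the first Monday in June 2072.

June 6, 2072

June 1, 2072 is a Wednesday.
The first Monday is therefore June 6 (5 days later).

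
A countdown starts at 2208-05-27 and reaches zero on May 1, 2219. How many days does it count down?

May 27, 2208 → May 27, 2209: 365 days.
May 27, 2209 → May 27, 2210: 365 days.
May 27, 2210 → May 27, 2211: 365 days.
May 27, 2211 → May 27, 2212: 366 days (Feb 29, 2212 is in that span).
May 27, 2212 → May 27, 2213: 365 days.
May 27, 2213 → May 27, 2214: 365 days.
May 27, 2214 → May 27, 2215: 365 days.
May 27, 2215 → May 27, 2216: 366 days (Feb 29, 2216 is in that span).
May 27, 2216 → May 27, 2217: 365 days.
May 27, 2217 → May 27, 2218: 365 days.
May 27, 2218 → Jun 27, 2218: 31 days (May has 31).
Jun 27, 2218 → Jul 27, 2218: 30 days (June has 30).
Jul 27, 2218 → Aug 27, 2218: 31 days (July has 31).
Aug 27, 2218 → Sep 27, 2218: 31 days (August has 31).
Sep 27, 2218 → Oct 27, 2218: 30 days (September has 30).
Oct 27, 2218 → Nov 27, 2218: 31 days (October has 31).
Nov 27, 2218 → Dec 27, 2218: 30 days (November has 30).
Dec 27, 2218 → Jan 27, 2219: 31 days (December has 31).
Jan 27, 2219 → Feb 27, 2219: 31 days (January has 31).
Feb 27, 2219 → Mar 27, 2219: 28 days (February has 28).
Mar 27, 2219 → Apr 27, 2219: 31 days (March has 31).
Apr 27, 2219 → May 1, 2219: 4 days.
Total: 3991 days.

3991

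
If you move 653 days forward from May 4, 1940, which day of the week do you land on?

Monday

May 4, 1940 is a Saturday.
653 mod 7 = 2, so 653 days after a Saturday is Saturday + 2 = Monday.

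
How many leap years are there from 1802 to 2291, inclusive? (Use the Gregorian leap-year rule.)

119

Multiples of 4 in [1802,2291]: 122.
Of those, multiples of 100: 4 (not leap unless ÷400).
Multiples of 400: 1.
Leap years = 122 − 4 + 1 = 119.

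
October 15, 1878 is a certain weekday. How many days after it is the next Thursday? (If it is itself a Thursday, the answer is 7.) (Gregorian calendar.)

2

Oct 15, 1878 is a Tuesday.
From Tuesday to the next Thursday is 2 days.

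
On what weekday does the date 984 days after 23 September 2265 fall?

Sep 23, 2265 is a Saturday.
984 mod 7 = 4, so 984 days after a Saturday is Saturday + 4 = Wednesday.

Wednesday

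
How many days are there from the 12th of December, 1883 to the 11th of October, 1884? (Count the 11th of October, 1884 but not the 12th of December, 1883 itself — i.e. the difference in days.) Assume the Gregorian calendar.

Dec 12, 1883 → Jan 12, 1884: 31 days (December has 31).
Jan 12, 1884 → Feb 12, 1884: 31 days (January has 31).
Feb 12, 1884 → Mar 12, 1884: 29 days (February has 29).
Mar 12, 1884 → Apr 12, 1884: 31 days (March has 31).
Apr 12, 1884 → May 12, 1884: 30 days (April has 30).
May 12, 1884 → Jun 12, 1884: 31 days (May has 31).
Jun 12, 1884 → Jul 12, 1884: 30 days (June has 30).
Jul 12, 1884 → Aug 12, 1884: 31 days (July has 31).
Aug 12, 1884 → Sep 12, 1884: 31 days (August has 31).
Sep 12, 1884 → Oct 11, 1884: 29 days.
Total: 304 days.

304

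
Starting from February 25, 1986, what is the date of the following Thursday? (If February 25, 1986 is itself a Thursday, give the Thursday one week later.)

February 27, 1986

Feb 25, 1986 is a Tuesday.
From Tuesday to the next Thursday is 2 days.
Feb 25, 1986 + 2 = Feb 27, 1986.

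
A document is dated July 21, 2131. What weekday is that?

Saturday

Doomsday rule: the anchor day for the 2100s is Sunday. For year 31: 31÷12 = 2 r 7, and 7÷4 = 1, so 2+7+1 = 10.
Sunday + 10 ≡ Wednesday — that's 2131's doomsday.
In July the doomsday date is Jul 11.
Jul 21 is 10 days after Jul 11; 10 mod 7 = 3, so Wednesday + 3 = Saturday.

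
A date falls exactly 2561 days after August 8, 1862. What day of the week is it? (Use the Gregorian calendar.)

Thursday

First find the weekday of Aug 8, 1862. Doomsday rule: the anchor day for the 1800s is Friday. For year 62: 62÷12 = 5 r 2, and 2÷4 = 0, so 5+2+0 = 7.
Friday + 7 ≡ Friday — that's 1862's doomsday.
In August the doomsday date is Aug 8.
Aug 8 is the doomsday itself: Friday.
2561 mod 7 = 6, so 2561 days after a Friday is Friday + 6 = Thursday.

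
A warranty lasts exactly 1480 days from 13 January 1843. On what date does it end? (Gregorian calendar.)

+365 (one year) → Jan 13, 1844 (1115 left).
+366 (one year; includes Feb 29, 1844) → Jan 13, 1845 (749 left).
+365 (one year) → Jan 13, 1846 (384 left).
Jan has 31 days: +19 → Feb 1, 1846 (365 left).
Feb has 28 days: +28 → Mar 1, 1846 (337 left).
Mar has 31 days: +31 → Apr 1, 1846 (306 left).
Apr has 30 days: +30 → May 1, 1846 (276 left).
May has 31 days: +31 → Jun 1, 1846 (245 left).
Jun has 30 days: +30 → Jul 1, 1846 (215 left).
Jul has 31 days: +31 → Aug 1, 1846 (184 left).
Aug has 31 days: +31 → Sep 1, 1846 (153 left).
Sep has 30 days: +30 → Oct 1, 1846 (123 left).
Oct has 31 days: +31 → Nov 1, 1846 (92 left).
Nov has 30 days: +30 → Dec 1, 1846 (62 left).
Dec has 31 days: +31 → Jan 1, 1847 (31 left).
Jan has 31 days: +31 → Feb 1, 1847 (0 left).

February 1, 1847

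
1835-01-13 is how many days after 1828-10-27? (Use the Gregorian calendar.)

2269

Oct 27, 1828 → Oct 27, 1829: 365 days.
Oct 27, 1829 → Oct 27, 1830: 365 days.
Oct 27, 1830 → Oct 27, 1831: 365 days.
Oct 27, 1831 → Oct 27, 1832: 366 days (Feb 29, 1832 is in that span).
Oct 27, 1832 → Oct 27, 1833: 365 days.
Oct 27, 1833 → Oct 27, 1834: 365 days.
Oct 27, 1834 → Nov 27, 1834: 31 days (October has 31).
Nov 27, 1834 → Dec 27, 1834: 30 days (November has 30).
Dec 27, 1834 → Jan 13, 1835: 17 days.
Total: 2269 days.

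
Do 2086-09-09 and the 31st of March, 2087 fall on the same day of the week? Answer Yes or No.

From Sep 9, 2086 to Mar 31, 2087 is 203 days.
203 mod 7 = 0, so they are the same weekday.
(Sep 9, 2086 is a Monday; Mar 31, 2087 is a Monday.)

Yes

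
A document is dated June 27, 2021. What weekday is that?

Sunday

January 1, 2021 is a Friday.
Jan 1, 2021 → Feb 1, 2021: 31 days (January has 31).
Feb 1, 2021 → Mar 1, 2021: 28 days (February has 28).
Mar 1, 2021 → Apr 1, 2021: 31 days (March has 31).
Apr 1, 2021 → May 1, 2021: 30 days (April has 30).
May 1, 2021 → Jun 1, 2021: 31 days (May has 31).
Jun 1, 2021 → Jun 27, 2021: 26 days.
Total: 177 days.
177 mod 7 = 2, so Friday + 2 = Sunday.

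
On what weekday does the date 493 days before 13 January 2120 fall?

Wednesday

First find the weekday of Jan 13, 2120. Doomsday rule: the anchor day for the 2100s is Sunday. For year 20: 20÷12 = 1 r 8, and 8÷4 = 2, so 1+8+2 = 11.
Sunday + 11 ≡ Thursday — that's 2120's doomsday.
In January the doomsday date is Jan 4 (2120 is a leap year (divisible by 4)).
Jan 13 is 9 days after Jan 4; 9 mod 7 = 2, so Thursday + 2 = Saturday.
493 mod 7 = 3, so 493 days before a Saturday is Saturday − 3 = Wednesday.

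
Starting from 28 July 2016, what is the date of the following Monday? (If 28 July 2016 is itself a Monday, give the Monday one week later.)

Jul 28, 2016 is a Thursday.
From Thursday to the next Monday is 4 days.
Jul 28, 2016 + 4 = Aug 1, 2016.

August 1, 2016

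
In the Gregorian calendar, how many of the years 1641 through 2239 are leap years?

144

Multiples of 4 in [1641,2239]: 149.
Of those, multiples of 100: 6 (not leap unless ÷400).
Multiples of 400: 1.
Leap years = 149 − 6 + 1 = 144.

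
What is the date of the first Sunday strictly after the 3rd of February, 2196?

Feb 3, 2196 is a Wednesday.
From Wednesday to the next Sunday is 4 days.
Feb 3, 2196 + 4 = Feb 7, 2196.

February 7, 2196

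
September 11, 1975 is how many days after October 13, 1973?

Oct 13, 1973 → Oct 13, 1974: 365 days.
Oct 13, 1974 → Nov 13, 1974: 31 days (October has 31).
Nov 13, 1974 → Dec 13, 1974: 30 days (November has 30).
Dec 13, 1974 → Jan 13, 1975: 31 days (December has 31).
Jan 13, 1975 → Feb 13, 1975: 31 days (January has 31).
Feb 13, 1975 → Mar 13, 1975: 28 days (February has 28).
Mar 13, 1975 → Apr 13, 1975: 31 days (March has 31).
Apr 13, 1975 → May 13, 1975: 30 days (April has 30).
May 13, 1975 → Jun 13, 1975: 31 days (May has 31).
Jun 13, 1975 → Jul 13, 1975: 30 days (June has 30).
Jul 13, 1975 → Aug 13, 1975: 31 days (July has 31).
Aug 13, 1975 → Sep 11, 1975: 29 days.
Total: 698 days.

698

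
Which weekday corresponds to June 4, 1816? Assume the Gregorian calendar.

Tuesday

Doomsday rule: the anchor day for the 1800s is Friday. For year 16: 16÷12 = 1 r 4, and 4÷4 = 1, so 1+4+1 = 6.
Friday + 6 ≡ Thursday — that's 1816's doomsday.
In June the doomsday date is Jun 6.
Jun 4 is 2 days before Jun 6; 2 mod 7 = 2, so Thursday − 2 = Tuesday.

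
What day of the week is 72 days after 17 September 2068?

First find the weekday of Sep 17, 2068. Doomsday rule: the anchor day for the 2000s is Tuesday. For year 68: 68÷12 = 5 r 8, and 8÷4 = 2, so 5+8+2 = 15.
Tuesday + 15 ≡ Wednesday — that's 2068's doomsday.
In September the doomsday date is Sep 5.
Sep 17 is 12 days after Sep 5; 12 mod 7 = 5, so Wednesday + 5 = Monday.
72 mod 7 = 2, so 72 days after a Monday is Monday + 2 = Wednesday.

Wednesday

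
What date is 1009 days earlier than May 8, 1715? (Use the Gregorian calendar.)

August 2, 1712

−365 (one year) → May 8, 1714 (644 left).
−365 (one year) → May 8, 1713 (279 left).
−8 → Apr 30, 1713 (end of Apr, 30 days; 271 left).
−30 → Mar 31, 1713 (end of Mar, 31 days; 241 left).
−31 → Feb 28, 1713 (end of Feb, 28 days; 210 left).
−28 → Jan 31, 1713 (end of Jan, 31 days; 182 left).
−31 → Dec 31, 1712 (end of Dec, 31 days; 151 left).
−31 → Nov 30, 1712 (end of Nov, 30 days; 120 left).
−30 → Oct 31, 1712 (end of Oct, 31 days; 90 left).
−31 → Sep 30, 1712 (end of Sep, 30 days; 59 left).
−30 → Aug 31, 1712 (end of Aug, 31 days; 29 left).
−29 → Aug 2, 1712.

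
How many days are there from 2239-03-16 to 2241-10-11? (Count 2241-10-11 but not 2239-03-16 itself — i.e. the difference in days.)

940

Mar 16, 2239 → Mar 16, 2240: 366 days (Feb 29, 2240 is in that span).
Mar 16, 2240 → Mar 16, 2241: 365 days.
Mar 16, 2241 → Apr 16, 2241: 31 days (March has 31).
Apr 16, 2241 → May 16, 2241: 30 days (April has 30).
May 16, 2241 → Jun 16, 2241: 31 days (May has 31).
Jun 16, 2241 → Jul 16, 2241: 30 days (June has 30).
Jul 16, 2241 → Aug 16, 2241: 31 days (July has 31).
Aug 16, 2241 → Sep 16, 2241: 31 days (August has 31).
Sep 16, 2241 → Oct 11, 2241: 25 days.
Total: 940 days.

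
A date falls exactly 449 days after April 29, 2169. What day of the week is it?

First find the weekday of Apr 29, 2169. Doomsday rule: the anchor day for the 2100s is Sunday. For year 69: 69÷12 = 5 r 9, and 9÷4 = 2, so 5+9+2 = 16.
Sunday + 16 ≡ Tuesday — that's 2169's doomsday.
In April the doomsday date is Apr 4.
Apr 29 is 25 days after Apr 4; 25 mod 7 = 4, so Tuesday + 4 = Saturday.
449 mod 7 = 1, so 449 days after a Saturday is Saturday + 1 = Sunday.

Sunday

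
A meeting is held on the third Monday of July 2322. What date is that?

July 17, 2322

July 1, 2322 is a Saturday.
The first Monday is therefore July 3 (2 days later).
The third Monday is 3 + 2×7 = July 17.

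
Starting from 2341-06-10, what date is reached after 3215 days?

+365 (one year) → Jun 10, 2342 (2850 left).
+365 (one year) → Jun 10, 2343 (2485 left).
+366 (one year; includes Feb 29, 2344) → Jun 10, 2344 (2119 left).
+365 (one year) → Jun 10, 2345 (1754 left).
+365 (one year) → Jun 10, 2346 (1389 left).
+365 (one year) → Jun 10, 2347 (1024 left).
+366 (one year; includes Feb 29, 2348) → Jun 10, 2348 (658 left).
+365 (one year) → Jun 10, 2349 (293 left).
Jun has 30 days: +21 → Jul 1, 2349 (272 left).
Jul has 31 days: +31 → Aug 1, 2349 (241 left).
Aug has 31 days: +31 → Sep 1, 2349 (210 left).
Sep has 30 days: +30 → Oct 1, 2349 (180 left).
Oct has 31 days: +31 → Nov 1, 2349 (149 left).
Nov has 30 days: +30 → Dec 1, 2349 (119 left).
Dec has 31 days: +31 → Jan 1, 2350 (88 left).
Jan has 31 days: +31 → Feb 1, 2350 (57 left).
Feb has 28 days: +28 → Mar 1, 2350 (29 left).
+29 → Mar 30, 2350.

March 30, 2350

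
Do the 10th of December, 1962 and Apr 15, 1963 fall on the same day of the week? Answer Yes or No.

From Dec 10, 1962 to Apr 15, 1963 is 126 days.
126 mod 7 = 0, so they are the same weekday.
(Dec 10, 1962 is a Monday; Apr 15, 1963 is a Monday.)

Yes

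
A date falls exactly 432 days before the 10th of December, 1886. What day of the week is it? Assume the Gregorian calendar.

Dec 10, 1886 is a Friday.
432 mod 7 = 5, so 432 days before a Friday is Friday − 5 = Sunday.

Sunday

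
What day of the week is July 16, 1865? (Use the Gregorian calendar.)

Sunday

January 1, 1865 is a Sunday.
Jan 1, 1865 → Feb 1, 1865: 31 days (January has 31).
Feb 1, 1865 → Mar 1, 1865: 28 days (February has 28).
Mar 1, 1865 → Apr 1, 1865: 31 days (March has 31).
Apr 1, 1865 → May 1, 1865: 30 days (April has 30).
May 1, 1865 → Jun 1, 1865: 31 days (May has 31).
Jun 1, 1865 → Jul 1, 1865: 30 days (June has 30).
Jul 1, 1865 → Jul 16, 1865: 15 days.
Total: 196 days.
196 mod 7 = 0, so Sunday + 0 = Sunday.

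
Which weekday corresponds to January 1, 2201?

Doomsday rule: the anchor day for the 2200s is Friday. For year 01: 1÷12 = 0 r 1, and 1÷4 = 0, so 0+1+0 = 1.
Friday + 1 ≡ Saturday — that's 2201's doomsday.
In January the doomsday date is Jan 3 (2201 is not a leap year).
Jan 1 is 2 days before Jan 3; 2 mod 7 = 2, so Saturday − 2 = Thursday.

Thursday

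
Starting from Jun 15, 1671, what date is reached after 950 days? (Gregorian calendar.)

January 20, 1674

+366 (one year; includes Feb 29, 1672) → Jun 15, 1672 (584 left).
+365 (one year) → Jun 15, 1673 (219 left).
Jun has 30 days: +16 → Jul 1, 1673 (203 left).
Jul has 31 days: +31 → Aug 1, 1673 (172 left).
Aug has 31 days: +31 → Sep 1, 1673 (141 left).
Sep has 30 days: +30 → Oct 1, 1673 (111 left).
Oct has 31 days: +31 → Nov 1, 1673 (80 left).
Nov has 30 days: +30 → Dec 1, 1673 (50 left).
Dec has 31 days: +31 → Jan 1, 1674 (19 left).
+19 → Jan 20, 1674.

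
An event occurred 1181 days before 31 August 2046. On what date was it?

June 7, 2043

−365 (one year) → Aug 31, 2045 (816 left).
−365 (one year) → Aug 31, 2044 (451 left).
−366 (one year; includes Feb 29, 2044) → Aug 31, 2043 (85 left).
−31 → Jul 31, 2043 (end of Jul, 31 days; 54 left).
−31 → Jun 30, 2043 (end of Jun, 30 days; 23 left).
−23 → Jun 7, 2043.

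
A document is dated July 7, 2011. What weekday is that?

Doomsday rule: the anchor day for the 2000s is Tuesday. For year 11: 11÷12 = 0 r 11, and 11÷4 = 2, so 0+11+2 = 13.
Tuesday + 13 ≡ Monday — that's 2011's doomsday.
In July the doomsday date is Jul 11.
Jul 7 is 4 days before Jul 11; 4 mod 7 = 4, so Monday − 4 = Thursday.

Thursday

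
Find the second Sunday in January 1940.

January 14, 1940

January 1, 1940 is a Monday.
The first Sunday is therefore January 7 (6 days later).
The second Sunday is 7 + 1×7 = January 14.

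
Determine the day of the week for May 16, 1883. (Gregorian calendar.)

Doomsday rule: the anchor day for the 1800s is Friday. For year 83: 83÷12 = 6 r 11, and 11÷4 = 2, so 6+11+2 = 19.
Friday + 19 ≡ Wednesday — that's 1883's doomsday.
In May the doomsday date is May 9.
May 16 is 7 days after May 9; 7 mod 7 = 0, so Wednesday + 0 = Wednesday.

Wednesday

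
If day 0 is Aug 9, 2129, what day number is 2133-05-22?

Aug 9, 2129 → Aug 9, 2130: 365 days.
Aug 9, 2130 → Aug 9, 2131: 365 days.
Aug 9, 2131 → Aug 9, 2132: 366 days (Feb 29, 2132 is in that span).
Aug 9, 2132 → Sep 9, 2132: 31 days (August has 31).
Sep 9, 2132 → Oct 9, 2132: 30 days (September has 30).
Oct 9, 2132 → Nov 9, 2132: 31 days (October has 31).
Nov 9, 2132 → Dec 9, 2132: 30 days (November has 30).
Dec 9, 2132 → Jan 9, 2133: 31 days (December has 31).
Jan 9, 2133 → Feb 9, 2133: 31 days (January has 31).
Feb 9, 2133 → Mar 9, 2133: 28 days (February has 28).
Mar 9, 2133 → Apr 9, 2133: 31 days (March has 31).
Apr 9, 2133 → May 9, 2133: 30 days (April has 30).
May 9, 2133 → May 22, 2133: 13 days.
Total: 1382 days.

1382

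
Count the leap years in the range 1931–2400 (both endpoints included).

Multiples of 4 in [1931,2400]: 118.
Of those, multiples of 100: 5 (not leap unless ÷400).
Multiples of 400: 2.
Leap years = 118 − 5 + 2 = 115.

115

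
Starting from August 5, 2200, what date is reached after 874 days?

+365 (one year) → Aug 5, 2201 (509 left).
+365 (one year) → Aug 5, 2202 (144 left).
Aug has 31 days: +27 → Sep 1, 2202 (117 left).
Sep has 30 days: +30 → Oct 1, 2202 (87 left).
Oct has 31 days: +31 → Nov 1, 2202 (56 left).
Nov has 30 days: +30 → Dec 1, 2202 (26 left).
+26 → Dec 27, 2202.

December 27, 2202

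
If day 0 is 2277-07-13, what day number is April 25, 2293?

5765

Jul 13, 2277 → Jul 13, 2278: 365 days.
Jul 13, 2278 → Jul 13, 2279: 365 days.
Jul 13, 2279 → Jul 13, 2280: 366 days (Feb 29, 2280 is in that span).
Jul 13, 2280 → Jul 13, 2281: 365 days.
Jul 13, 2281 → Jul 13, 2282: 365 days.
Jul 13, 2282 → Jul 13, 2283: 365 days.
Jul 13, 2283 → Jul 13, 2284: 366 days (Feb 29, 2284 is in that span).
Jul 13, 2284 → Jul 13, 2285: 365 days.
Jul 13, 2285 → Jul 13, 2286: 365 days.
Jul 13, 2286 → Jul 13, 2287: 365 days.
Jul 13, 2287 → Jul 13, 2288: 366 days (Feb 29, 2288 is in that span).
Jul 13, 2288 → Jul 13, 2289: 365 days.
Jul 13, 2289 → Jul 13, 2290: 365 days.
Jul 13, 2290 → Jul 13, 2291: 365 days.
Jul 13, 2291 → Jul 13, 2292: 366 days (Feb 29, 2292 is in that span).
Jul 13, 2292 → Aug 13, 2292: 31 days (July has 31).
Aug 13, 2292 → Sep 13, 2292: 31 days (August has 31).
Sep 13, 2292 → Oct 13, 2292: 30 days (September has 30).
Oct 13, 2292 → Nov 13, 2292: 31 days (October has 31).
Nov 13, 2292 → Dec 13, 2292: 30 days (November has 30).
Dec 13, 2292 → Jan 13, 2293: 31 days (December has 31).
Jan 13, 2293 → Feb 13, 2293: 31 days (January has 31).
Feb 13, 2293 → Mar 13, 2293: 28 days (February has 28).
Mar 13, 2293 → Apr 13, 2293: 31 days (March has 31).
Apr 13, 2293 → Apr 25, 2293: 12 days.
Total: 5765 days.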